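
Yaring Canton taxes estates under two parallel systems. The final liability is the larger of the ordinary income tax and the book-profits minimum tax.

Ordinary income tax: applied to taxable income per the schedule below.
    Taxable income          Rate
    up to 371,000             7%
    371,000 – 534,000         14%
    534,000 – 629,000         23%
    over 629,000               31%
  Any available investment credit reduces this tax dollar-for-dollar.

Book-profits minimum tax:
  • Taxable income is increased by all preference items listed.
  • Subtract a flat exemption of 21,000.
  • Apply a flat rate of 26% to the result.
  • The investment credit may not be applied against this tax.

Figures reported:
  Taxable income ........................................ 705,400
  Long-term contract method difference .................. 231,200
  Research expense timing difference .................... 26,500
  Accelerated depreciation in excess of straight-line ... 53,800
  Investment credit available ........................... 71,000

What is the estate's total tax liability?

Ordinary income tax:
  371,000 × 7% = 25,970
  163,000 × 14% = 22,820
  95,000 × 23% = 21,850
  76,400 × 31% = 23,684
  → 94,324
  Less investment credit 71,000 → 23,324

Book-profits minimum tax:
  Adjusted income: 705,400 + 231,200 + 26,500 + 53,800 = 1,016,900
  Less exemption 21,000 → base 995,900
  995,900 × 26% = 258,934

258,934 > 23,324, so the book-profits minimum tax is the binding amount.

258,934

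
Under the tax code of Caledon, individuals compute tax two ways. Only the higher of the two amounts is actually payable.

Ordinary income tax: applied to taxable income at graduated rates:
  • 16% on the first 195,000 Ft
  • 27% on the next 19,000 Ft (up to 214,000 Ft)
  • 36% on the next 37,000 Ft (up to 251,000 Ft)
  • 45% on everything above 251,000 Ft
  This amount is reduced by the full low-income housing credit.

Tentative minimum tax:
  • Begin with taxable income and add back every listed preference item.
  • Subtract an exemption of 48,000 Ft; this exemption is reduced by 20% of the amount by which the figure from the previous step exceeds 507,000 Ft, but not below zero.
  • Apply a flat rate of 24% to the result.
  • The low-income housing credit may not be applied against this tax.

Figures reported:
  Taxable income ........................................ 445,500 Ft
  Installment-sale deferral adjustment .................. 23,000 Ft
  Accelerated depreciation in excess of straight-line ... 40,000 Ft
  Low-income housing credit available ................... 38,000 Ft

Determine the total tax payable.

Tentative minimum tax:
  Adjusted income: 445,500 Ft + 23,000 Ft + 40,000 Ft = 508,500 Ft
  Exemption: 48,000 Ft − 20% × (508,500 Ft − 507,000 Ft) = 48,000 Ft − 300 Ft = 47,700 Ft
  Base: 508,500 Ft − 47,700 Ft = 460,800 Ft
  460,800 Ft × 24% = 110,592 Ft

Ordinary income tax:
  195,000 Ft × 16% = 31,200 Ft
  19,000 Ft × 27% = 5,130 Ft
  37,000 Ft × 36% = 13,320 Ft
  194,500 Ft × 45% = 87,525 Ft
  → 137,175 Ft
  Less low-income housing credit 38,000 Ft → 99,175 Ft

110,592 Ft > 99,175 Ft, so the tentative minimum tax is the binding amount.

110,592 Ft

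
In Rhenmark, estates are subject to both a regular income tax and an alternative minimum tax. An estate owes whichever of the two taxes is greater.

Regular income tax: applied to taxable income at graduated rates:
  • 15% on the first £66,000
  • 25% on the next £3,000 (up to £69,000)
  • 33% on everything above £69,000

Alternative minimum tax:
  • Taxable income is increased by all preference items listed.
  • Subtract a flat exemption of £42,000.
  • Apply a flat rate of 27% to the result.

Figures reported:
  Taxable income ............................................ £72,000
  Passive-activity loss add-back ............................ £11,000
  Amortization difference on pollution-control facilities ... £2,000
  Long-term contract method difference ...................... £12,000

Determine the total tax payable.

£14,850

Regular income tax:
  £66,000 × 15% = £9,900
  £3,000 × 25% = £750
  £3,000 × 33% = £990
  → £11,640

Alternative minimum tax:
  Adjusted income: £72,000 + £11,000 + £2,000 + £12,000 = £97,000
  Less exemption £42,000 → base £55,000
  £55,000 × 27% = £14,850

£14,850 > £11,640, so the alternative minimum tax is the binding amount.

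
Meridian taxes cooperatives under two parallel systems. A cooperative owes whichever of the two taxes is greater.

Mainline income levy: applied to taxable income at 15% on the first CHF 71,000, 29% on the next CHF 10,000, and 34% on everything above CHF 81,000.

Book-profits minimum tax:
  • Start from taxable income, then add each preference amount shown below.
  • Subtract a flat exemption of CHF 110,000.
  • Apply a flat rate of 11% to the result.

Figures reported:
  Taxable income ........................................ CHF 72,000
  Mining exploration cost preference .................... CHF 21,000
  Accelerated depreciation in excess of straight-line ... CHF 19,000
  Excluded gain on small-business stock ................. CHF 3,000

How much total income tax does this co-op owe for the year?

Mainline income levy:
  CHF 71,000 × 15% = CHF 10,650
  CHF 1,000 × 29% = CHF 290
  → CHF 10,940

Book-profits minimum tax:
  Adjusted income: CHF 72,000 + CHF 21,000 + CHF 19,000 + CHF 3,000 = CHF 115,000
  Less exemption CHF 110,000 → base CHF 5,000
  CHF 5,000 × 11% = CHF 550

CHF 10,940 > CHF 550, so the mainline income levy governs.

CHF 10,940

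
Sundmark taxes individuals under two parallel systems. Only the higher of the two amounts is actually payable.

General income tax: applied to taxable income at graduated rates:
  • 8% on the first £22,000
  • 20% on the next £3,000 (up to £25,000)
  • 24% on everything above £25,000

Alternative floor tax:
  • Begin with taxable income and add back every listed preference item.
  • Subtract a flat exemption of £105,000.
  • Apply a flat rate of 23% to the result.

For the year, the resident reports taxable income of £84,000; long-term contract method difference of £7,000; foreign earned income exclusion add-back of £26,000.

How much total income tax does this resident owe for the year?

£16,520

Alternative floor tax:
  Adjusted income: £84,000 + £7,000 + £26,000 = £117,000
  Less exemption £105,000 → base £12,000
  £12,000 × 23% = £2,760

General income tax:
  £22,000 × 8% = £1,760
  £3,000 × 20% = £600
  £59,000 × 24% = £14,160
  → £16,520

£16,520 > £2,760, so the general income tax governs.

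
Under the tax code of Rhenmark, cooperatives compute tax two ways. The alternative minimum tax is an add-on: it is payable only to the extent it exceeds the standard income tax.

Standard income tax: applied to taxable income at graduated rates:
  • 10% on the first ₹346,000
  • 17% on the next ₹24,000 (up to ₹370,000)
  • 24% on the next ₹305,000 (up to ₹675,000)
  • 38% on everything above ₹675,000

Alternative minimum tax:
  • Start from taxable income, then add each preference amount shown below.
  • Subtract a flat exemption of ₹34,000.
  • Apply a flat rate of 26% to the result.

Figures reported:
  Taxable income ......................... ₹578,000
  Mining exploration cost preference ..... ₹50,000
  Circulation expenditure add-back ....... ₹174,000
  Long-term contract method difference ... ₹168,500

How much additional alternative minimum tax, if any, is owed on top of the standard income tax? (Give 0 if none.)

Standard income tax:
  ₹346,000 × 10% = ₹34,600
  ₹24,000 × 17% = ₹4,080
  ₹208,000 × 24% = ₹49,920
  → ₹88,600

Alternative minimum tax:
  Adjusted income: ₹578,000 + ₹50,000 + ₹174,000 + ₹168,500 = ₹970,500
  Less exemption ₹34,000 → base ₹936,500
  ₹936,500 × 26% = ₹243,490

Excess of alternative minimum tax over standard income tax: ₹243,490 − ₹88,600 = ₹154,890.

₹154,890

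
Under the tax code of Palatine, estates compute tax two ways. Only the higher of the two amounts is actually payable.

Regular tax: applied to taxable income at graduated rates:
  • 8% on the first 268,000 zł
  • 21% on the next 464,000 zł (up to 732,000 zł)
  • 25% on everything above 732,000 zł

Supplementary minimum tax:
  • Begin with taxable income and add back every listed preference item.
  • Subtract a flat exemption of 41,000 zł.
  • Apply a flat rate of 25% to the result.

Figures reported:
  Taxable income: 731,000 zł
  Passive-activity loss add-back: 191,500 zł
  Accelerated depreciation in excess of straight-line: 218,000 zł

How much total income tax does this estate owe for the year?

274,875 zł

Supplementary minimum tax:
  Adjusted income: 731,000 zł + 191,500 zł + 218,000 zł = 1,140,500 zł
  Less exemption 41,000 zł → base 1,099,500 zł
  1,099,500 zł × 25% = 274,875 zł

Regular tax:
  268,000 zł × 8% = 21,440 zł
  463,000 zł × 21% = 97,230 zł
  → 118,670 zł

274,875 zł > 118,670 zł, so the supplementary minimum tax is the binding amount.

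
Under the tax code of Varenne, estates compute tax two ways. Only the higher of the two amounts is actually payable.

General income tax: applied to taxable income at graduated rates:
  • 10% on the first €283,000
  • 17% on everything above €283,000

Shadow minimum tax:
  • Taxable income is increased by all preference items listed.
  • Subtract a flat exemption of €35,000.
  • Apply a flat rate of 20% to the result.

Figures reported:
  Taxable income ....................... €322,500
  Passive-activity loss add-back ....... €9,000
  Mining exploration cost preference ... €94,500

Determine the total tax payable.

€78,200

Shadow minimum tax:
  Adjusted income: €322,500 + €9,000 + €94,500 = €426,000
  Less exemption €35,000 → base €391,000
  €391,000 × 20% = €78,200

General income tax:
  €283,000 × 10% = €28,300
  €39,500 × 17% = €6,715
  → €35,015

€78,200 > €35,015, so the shadow minimum tax is the binding amount.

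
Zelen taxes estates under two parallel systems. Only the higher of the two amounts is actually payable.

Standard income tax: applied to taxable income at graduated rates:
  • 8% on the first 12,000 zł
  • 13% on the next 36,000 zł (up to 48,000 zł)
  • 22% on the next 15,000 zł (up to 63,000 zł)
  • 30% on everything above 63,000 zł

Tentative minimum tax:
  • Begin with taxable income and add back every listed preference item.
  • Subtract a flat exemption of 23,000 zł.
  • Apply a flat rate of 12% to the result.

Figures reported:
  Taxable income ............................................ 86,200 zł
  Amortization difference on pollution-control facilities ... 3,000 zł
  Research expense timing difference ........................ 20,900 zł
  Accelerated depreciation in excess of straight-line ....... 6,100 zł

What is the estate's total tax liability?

15,900 zł

Tentative minimum tax:
  Adjusted income: 86,200 zł + 3,000 zł + 20,900 zł + 6,100 zł = 116,200 zł
  Less exemption 23,000 zł → base 93,200 zł
  93,200 zł × 12% = 11,184 zł

Standard income tax:
  12,000 zł × 8% = 960 zł
  36,000 zł × 13% = 4,680 zł
  15,000 zł × 22% = 3,300 zł
  23,200 zł × 30% = 6,960 zł
  → 15,900 zł

15,900 zł > 11,184 zł, so the standard income tax governs.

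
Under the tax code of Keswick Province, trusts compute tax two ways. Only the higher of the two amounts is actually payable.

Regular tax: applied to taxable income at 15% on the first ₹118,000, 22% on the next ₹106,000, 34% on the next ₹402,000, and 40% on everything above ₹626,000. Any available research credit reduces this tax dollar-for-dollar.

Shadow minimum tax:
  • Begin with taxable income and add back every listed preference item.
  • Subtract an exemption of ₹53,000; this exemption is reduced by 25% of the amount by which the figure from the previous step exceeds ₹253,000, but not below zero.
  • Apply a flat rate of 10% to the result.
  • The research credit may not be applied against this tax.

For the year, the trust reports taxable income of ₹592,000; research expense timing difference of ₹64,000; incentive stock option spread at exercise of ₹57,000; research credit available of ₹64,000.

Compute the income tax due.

Shadow minimum tax:
  Adjusted income: ₹592,000 + ₹64,000 + ₹57,000 = ₹713,000
  Exemption: 25% × (₹713,000 − ₹253,000) = ₹115,000 ≥ ₹53,000, so the exemption is fully phased out
  Base: ₹713,000 − ₹0 = ₹713,000
  ₹713,000 × 10% = ₹71,300

Regular tax:
  ₹118,000 × 15% = ₹17,700
  ₹106,000 × 22% = ₹23,320
  ₹368,000 × 34% = ₹125,120
  → ₹166,140
  Less research credit ₹64,000 → ₹102,140

₹102,140 > ₹71,300, so the regular tax governs.

₹102,140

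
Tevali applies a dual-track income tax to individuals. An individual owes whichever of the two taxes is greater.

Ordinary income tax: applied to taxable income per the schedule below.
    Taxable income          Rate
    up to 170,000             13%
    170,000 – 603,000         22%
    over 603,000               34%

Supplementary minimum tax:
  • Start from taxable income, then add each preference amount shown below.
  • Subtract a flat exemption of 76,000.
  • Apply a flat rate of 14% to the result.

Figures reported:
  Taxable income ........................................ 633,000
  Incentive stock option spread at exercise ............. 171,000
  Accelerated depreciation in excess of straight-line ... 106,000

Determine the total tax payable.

Supplementary minimum tax:
  Adjusted income: 633,000 + 171,000 + 106,000 = 910,000
  Less exemption 76,000 → base 834,000
  834,000 × 14% = 116,760

Ordinary income tax:
  170,000 × 13% = 22,100
  433,000 × 22% = 95,260
  30,000 × 34% = 10,200
  → 127,560

127,560 > 116,760, so the ordinary income tax governs.

127,560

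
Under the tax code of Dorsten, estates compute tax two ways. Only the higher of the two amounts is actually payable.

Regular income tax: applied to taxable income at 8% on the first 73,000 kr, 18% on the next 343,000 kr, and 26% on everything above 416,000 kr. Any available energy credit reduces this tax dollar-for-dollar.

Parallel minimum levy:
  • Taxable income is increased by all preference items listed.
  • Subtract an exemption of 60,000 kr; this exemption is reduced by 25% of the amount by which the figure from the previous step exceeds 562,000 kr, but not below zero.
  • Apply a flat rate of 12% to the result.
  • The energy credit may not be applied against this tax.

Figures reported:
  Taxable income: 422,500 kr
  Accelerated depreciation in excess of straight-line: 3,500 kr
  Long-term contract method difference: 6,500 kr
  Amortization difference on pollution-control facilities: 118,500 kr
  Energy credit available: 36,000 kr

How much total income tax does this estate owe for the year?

Parallel minimum levy:
  Adjusted income: 422,500 kr + 3,500 kr + 6,500 kr + 118,500 kr = 551,000 kr
  Exemption: 551,000 kr ≤ 562,000 kr, so full 60,000 kr applies
  Base: 551,000 kr − 60,000 kr = 491,000 kr
  491,000 kr × 12% = 58,920 kr

Regular income tax:
  73,000 kr × 8% = 5,840 kr
  343,000 kr × 18% = 61,740 kr
  6,500 kr × 26% = 1,690 kr
  → 69,270 kr
  Less energy credit 36,000 kr → 33,270 kr

58,920 kr > 33,270 kr, so the parallel minimum levy is the binding amount.

58,920 kr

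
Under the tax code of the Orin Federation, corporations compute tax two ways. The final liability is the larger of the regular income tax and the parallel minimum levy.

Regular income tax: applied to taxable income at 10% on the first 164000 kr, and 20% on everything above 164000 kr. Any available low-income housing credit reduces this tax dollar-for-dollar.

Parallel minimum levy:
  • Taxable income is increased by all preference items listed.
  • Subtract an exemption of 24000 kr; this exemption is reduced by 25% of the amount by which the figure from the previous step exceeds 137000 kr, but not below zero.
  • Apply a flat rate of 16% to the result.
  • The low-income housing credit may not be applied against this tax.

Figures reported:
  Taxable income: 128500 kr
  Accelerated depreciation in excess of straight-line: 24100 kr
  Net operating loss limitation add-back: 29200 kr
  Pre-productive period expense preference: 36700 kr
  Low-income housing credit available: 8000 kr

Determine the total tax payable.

Parallel minimum levy:
  Adjusted income: 128500 kr + 24100 kr + 29200 kr + 36700 kr = 218500 kr
  Exemption: 24000 kr − 25% × (218500 kr − 137000 kr) = 24000 kr − 20375 kr = 3625 kr
  Base: 218500 kr − 3625 kr = 214875 kr
  214875 kr × 16% = 34380 kr

Regular income tax:
  128500 kr × 10% = 12850 kr
  Less low-income housing credit 8000 kr → 4850 kr

34380 kr > 4850 kr, so the parallel minimum levy is the binding amount.

34380 kr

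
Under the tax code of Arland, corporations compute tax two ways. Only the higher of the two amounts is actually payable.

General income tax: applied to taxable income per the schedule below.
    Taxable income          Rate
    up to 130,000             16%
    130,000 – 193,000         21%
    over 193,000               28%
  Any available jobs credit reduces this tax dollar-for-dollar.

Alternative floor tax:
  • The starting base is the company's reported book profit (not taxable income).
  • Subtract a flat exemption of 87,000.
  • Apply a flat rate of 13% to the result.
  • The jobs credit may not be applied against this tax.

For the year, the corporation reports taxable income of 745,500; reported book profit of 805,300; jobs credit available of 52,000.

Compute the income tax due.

Alternative floor tax:
  Base (reported book profit): 805,300
  Less exemption 87,000 → base 718,300
  718,300 × 13% = 93,379

General income tax:
  130,000 × 16% = 20,800
  63,000 × 21% = 13,230
  552,500 × 28% = 154,700
  → 188,730
  Less jobs credit 52,000 → 136,730

136,730 > 93,379, so the general income tax governs.

136,730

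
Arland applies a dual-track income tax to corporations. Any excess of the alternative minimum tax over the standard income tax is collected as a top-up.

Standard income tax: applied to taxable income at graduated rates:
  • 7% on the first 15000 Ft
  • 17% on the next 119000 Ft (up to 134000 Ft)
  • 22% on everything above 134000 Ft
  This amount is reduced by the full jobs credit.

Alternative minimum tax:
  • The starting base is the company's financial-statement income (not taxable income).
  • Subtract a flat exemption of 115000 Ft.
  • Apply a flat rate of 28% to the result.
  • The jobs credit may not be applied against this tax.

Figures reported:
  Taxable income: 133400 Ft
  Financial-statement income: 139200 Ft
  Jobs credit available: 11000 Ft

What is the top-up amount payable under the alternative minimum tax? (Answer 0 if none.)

0 Ft

Alternative minimum tax:
  Base (financial-statement income): 139200 Ft
  Less exemption 115000 Ft → base 24200 Ft
  24200 Ft × 28% = 6776 Ft

Standard income tax:
  15000 Ft × 7% = 1050 Ft
  118400 Ft × 17% = 20128 Ft
  → 21178 Ft
  Less jobs credit 11000 Ft → 10178 Ft

6776 Ft ≤ 10178 Ft, so no add-on is due.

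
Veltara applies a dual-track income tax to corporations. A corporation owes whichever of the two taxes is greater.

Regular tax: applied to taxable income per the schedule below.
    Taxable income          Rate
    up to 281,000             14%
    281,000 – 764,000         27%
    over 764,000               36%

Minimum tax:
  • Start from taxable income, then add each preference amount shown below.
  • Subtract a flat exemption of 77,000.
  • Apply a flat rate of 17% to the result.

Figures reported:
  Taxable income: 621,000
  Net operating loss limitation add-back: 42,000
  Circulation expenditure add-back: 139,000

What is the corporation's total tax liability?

Regular tax:
  281,000 × 14% = 39,340
  340,000 × 27% = 91,800
  → 131,140

Minimum tax:
  Adjusted income: 621,000 + 42,000 + 139,000 = 802,000
  Less exemption 77,000 → base 725,000
  725,000 × 17% = 123,250

131,140 > 123,250, so the regular tax governs.

131,140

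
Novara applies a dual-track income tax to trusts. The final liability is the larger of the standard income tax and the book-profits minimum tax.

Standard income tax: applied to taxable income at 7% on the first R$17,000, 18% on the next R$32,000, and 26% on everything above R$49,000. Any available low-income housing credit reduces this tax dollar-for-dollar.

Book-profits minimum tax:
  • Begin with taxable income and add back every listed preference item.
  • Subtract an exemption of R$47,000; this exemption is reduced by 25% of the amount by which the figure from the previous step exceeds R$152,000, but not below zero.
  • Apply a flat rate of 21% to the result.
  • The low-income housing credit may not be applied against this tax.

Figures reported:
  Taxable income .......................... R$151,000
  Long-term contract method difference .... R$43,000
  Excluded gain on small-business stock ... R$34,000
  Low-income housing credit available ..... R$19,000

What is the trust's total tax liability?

Standard income tax:
  R$17,000 × 7% = R$1,190
  R$32,000 × 18% = R$5,760
  R$102,000 × 26% = R$26,520
  → R$33,470
  Less low-income housing credit R$19,000 → R$14,470

Book-profits minimum tax:
  Adjusted income: R$151,000 + R$43,000 + R$34,000 = R$228,000
  Exemption: R$47,000 − 25% × (R$228,000 − R$152,000) = R$47,000 − R$19,000 = R$28,000
  Base: R$228,000 − R$28,000 = R$200,000
  R$200,000 × 21% = R$42,000

R$42,000 > R$14,470, so the book-profits minimum tax is the binding amount.

R$42,000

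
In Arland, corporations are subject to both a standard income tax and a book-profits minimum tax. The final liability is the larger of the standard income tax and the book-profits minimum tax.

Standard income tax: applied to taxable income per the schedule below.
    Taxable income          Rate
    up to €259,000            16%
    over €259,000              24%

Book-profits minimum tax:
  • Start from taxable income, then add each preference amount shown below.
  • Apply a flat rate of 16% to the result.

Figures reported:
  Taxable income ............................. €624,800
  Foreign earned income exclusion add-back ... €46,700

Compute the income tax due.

Standard income tax:
  €259,000 × 16% = €41,440
  €365,800 × 24% = €87,792
  → €129,232

Book-profits minimum tax:
  Adjusted income: €624,800 + €46,700 = €671,500
  €671,500 × 16% = €107,440

€129,232 > €107,440, so the standard income tax governs.

€129,232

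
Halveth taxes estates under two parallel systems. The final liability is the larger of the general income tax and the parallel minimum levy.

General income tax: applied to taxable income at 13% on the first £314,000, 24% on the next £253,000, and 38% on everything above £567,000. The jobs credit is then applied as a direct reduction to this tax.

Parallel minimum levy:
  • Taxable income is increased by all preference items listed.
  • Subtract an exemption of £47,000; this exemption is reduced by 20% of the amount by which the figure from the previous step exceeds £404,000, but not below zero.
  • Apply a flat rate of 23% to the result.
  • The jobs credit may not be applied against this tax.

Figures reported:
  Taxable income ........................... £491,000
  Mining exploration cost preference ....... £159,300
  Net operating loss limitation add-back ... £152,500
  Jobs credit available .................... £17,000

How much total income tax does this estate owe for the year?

£184,644

Parallel minimum levy:
  Adjusted income: £491,000 + £159,300 + £152,500 = £802,800
  Exemption: 20% × (£802,800 − £404,000) = £79,760 ≥ £47,000, so the exemption is fully phased out
  Base: £802,800 − £0 = £802,800
  £802,800 × 23% = £184,644

General income tax:
  £314,000 × 13% = £40,820
  £177,000 × 24% = £42,480
  → £83,300
  Less jobs credit £17,000 → £66,300

£184,644 > £66,300, so the parallel minimum levy is the binding amount.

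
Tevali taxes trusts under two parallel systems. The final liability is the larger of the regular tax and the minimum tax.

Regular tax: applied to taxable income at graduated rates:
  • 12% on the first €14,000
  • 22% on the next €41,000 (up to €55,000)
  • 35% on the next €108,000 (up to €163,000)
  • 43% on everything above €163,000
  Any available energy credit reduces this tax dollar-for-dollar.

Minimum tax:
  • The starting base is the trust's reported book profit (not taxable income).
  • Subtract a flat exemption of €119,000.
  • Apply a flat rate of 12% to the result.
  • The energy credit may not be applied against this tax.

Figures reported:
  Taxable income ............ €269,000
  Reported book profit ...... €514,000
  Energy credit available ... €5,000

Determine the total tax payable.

Minimum tax:
  Base (reported book profit): €514,000
  Less exemption €119,000 → base €395,000
  €395,000 × 12% = €47,400

Regular tax:
  €14,000 × 12% = €1,680
  €41,000 × 22% = €9,020
  €108,000 × 35% = €37,800
  €106,000 × 43% = €45,580
  → €94,080
  Less energy credit €5,000 → €89,080

€89,080 > €47,400, so the regular tax governs.

€89,080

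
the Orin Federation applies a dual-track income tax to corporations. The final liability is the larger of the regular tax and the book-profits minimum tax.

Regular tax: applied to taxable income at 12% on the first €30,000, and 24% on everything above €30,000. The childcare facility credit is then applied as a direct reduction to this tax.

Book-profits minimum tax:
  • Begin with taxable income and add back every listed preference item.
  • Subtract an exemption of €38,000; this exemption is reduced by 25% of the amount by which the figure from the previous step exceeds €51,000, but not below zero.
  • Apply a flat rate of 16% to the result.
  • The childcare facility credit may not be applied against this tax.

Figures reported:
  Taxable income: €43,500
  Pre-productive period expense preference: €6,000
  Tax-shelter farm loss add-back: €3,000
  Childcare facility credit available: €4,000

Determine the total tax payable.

€2,840

Regular tax:
  €30,000 × 12% = €3,600
  €13,500 × 24% = €3,240
  → €6,840
  Less childcare facility credit €4,000 → €2,840

Book-profits minimum tax:
  Adjusted income: €43,500 + €6,000 + €3,000 = €52,500
  Exemption: €38,000 − 25% × (€52,500 − €51,000) = €38,000 − €375 = €37,625
  Base: €52,500 − €37,625 = €14,875
  €14,875 × 16% = €2,380

€2,840 > €2,380, so the regular tax governs.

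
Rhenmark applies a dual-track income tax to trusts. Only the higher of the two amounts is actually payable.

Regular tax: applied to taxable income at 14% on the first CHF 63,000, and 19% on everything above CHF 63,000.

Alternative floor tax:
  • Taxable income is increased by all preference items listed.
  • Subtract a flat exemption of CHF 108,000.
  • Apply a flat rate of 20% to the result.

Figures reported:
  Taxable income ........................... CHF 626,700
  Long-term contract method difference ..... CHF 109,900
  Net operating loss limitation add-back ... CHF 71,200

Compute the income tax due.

CHF 139,960

Regular tax:
  CHF 63,000 × 14% = CHF 8,820
  CHF 563,700 × 19% = CHF 107,103
  → CHF 115,923

Alternative floor tax:
  Adjusted income: CHF 626,700 + CHF 109,900 + CHF 71,200 = CHF 807,800
  Less exemption CHF 108,000 → base CHF 699,800
  CHF 699,800 × 20% = CHF 139,960

CHF 139,960 > CHF 115,923, so the alternative floor tax is the binding amount.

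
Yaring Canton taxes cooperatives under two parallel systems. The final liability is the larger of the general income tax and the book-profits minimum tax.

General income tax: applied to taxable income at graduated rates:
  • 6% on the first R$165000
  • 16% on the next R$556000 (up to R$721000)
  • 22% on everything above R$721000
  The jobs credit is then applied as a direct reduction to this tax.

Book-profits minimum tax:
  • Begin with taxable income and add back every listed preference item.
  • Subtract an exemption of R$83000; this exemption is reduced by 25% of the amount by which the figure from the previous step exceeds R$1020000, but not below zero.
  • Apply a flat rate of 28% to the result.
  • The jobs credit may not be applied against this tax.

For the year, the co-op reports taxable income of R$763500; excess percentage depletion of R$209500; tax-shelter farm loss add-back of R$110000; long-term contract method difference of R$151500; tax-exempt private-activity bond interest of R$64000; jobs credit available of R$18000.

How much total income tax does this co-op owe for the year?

Book-profits minimum tax:
  Adjusted income: R$763500 + R$209500 + R$110000 + R$151500 + R$64000 = R$1298500
  Exemption: R$83000 − 25% × (R$1298500 − R$1020000) = R$83000 − R$69625 = R$13375
  Base: R$1298500 − R$13375 = R$1285125
  R$1285125 × 28% = R$359835

General income tax:
  R$165000 × 6% = R$9900
  R$556000 × 16% = R$88960
  R$42500 × 22% = R$9350
  → R$108210
  Less jobs credit R$18000 → R$90210

R$359835 > R$90210, so the book-profits minimum tax is the binding amount.

R$359835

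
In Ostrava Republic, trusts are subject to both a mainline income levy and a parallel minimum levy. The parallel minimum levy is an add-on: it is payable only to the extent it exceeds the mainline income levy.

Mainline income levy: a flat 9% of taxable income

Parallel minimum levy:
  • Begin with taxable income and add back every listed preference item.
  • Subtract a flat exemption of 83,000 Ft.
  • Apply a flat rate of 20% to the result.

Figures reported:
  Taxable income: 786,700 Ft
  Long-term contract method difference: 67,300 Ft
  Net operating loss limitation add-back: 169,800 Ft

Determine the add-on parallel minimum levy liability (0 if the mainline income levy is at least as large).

Parallel minimum levy:
  Adjusted income: 786,700 Ft + 67,300 Ft + 169,800 Ft = 1,023,800 Ft
  Less exemption 83,000 Ft → base 940,800 Ft
  940,800 Ft × 20% = 188,160 Ft

Mainline income levy:
  786,700 Ft × 9% = 70,803 Ft

Excess of parallel minimum levy over mainline income levy: 188,160 Ft − 70,803 Ft = 117,357 Ft.

117,357 Ft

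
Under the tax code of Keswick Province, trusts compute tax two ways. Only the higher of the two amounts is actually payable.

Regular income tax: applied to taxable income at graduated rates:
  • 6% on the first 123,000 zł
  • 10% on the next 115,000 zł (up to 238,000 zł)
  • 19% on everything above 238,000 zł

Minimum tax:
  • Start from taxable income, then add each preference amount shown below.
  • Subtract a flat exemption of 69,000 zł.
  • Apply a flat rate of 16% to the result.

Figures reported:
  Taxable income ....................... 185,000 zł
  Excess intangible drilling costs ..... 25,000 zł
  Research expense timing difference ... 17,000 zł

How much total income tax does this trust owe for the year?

Minimum tax:
  Adjusted income: 185,000 zł + 25,000 zł + 17,000 zł = 227,000 zł
  Less exemption 69,000 zł → base 158,000 zł
  158,000 zł × 16% = 25,280 zł

Regular income tax:
  123,000 zł × 6% = 7,380 zł
  62,000 zł × 10% = 6,200 zł
  → 13,580 zł

25,280 zł > 13,580 zł, so the minimum tax is the binding amount.

25,280 zł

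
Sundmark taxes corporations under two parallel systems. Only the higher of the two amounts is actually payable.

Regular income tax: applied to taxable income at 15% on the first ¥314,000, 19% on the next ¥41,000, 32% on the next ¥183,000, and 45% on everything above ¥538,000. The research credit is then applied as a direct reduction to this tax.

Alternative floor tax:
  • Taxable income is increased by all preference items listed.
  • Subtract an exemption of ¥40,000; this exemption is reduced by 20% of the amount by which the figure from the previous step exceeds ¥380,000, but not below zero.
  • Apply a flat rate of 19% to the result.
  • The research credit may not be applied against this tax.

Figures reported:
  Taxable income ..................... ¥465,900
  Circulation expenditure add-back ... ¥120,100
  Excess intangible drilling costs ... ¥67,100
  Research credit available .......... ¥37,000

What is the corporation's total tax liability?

Regular income tax:
  ¥314,000 × 15% = ¥47,100
  ¥41,000 × 19% = ¥7,790
  ¥110,900 × 32% = ¥35,488
  → ¥90,378
  Less research credit ¥37,000 → ¥53,378

Alternative floor tax:
  Adjusted income: ¥465,900 + ¥120,100 + ¥67,100 = ¥653,100
  Exemption: 20% × (¥653,100 − ¥380,000) = ¥54,620 ≥ ¥40,000, so the exemption is fully phased out
  Base: ¥653,100 − ¥0 = ¥653,100
  ¥653,100 × 19% = ¥124,089

¥124,089 > ¥53,378, so the alternative floor tax is the binding amount.

¥124,089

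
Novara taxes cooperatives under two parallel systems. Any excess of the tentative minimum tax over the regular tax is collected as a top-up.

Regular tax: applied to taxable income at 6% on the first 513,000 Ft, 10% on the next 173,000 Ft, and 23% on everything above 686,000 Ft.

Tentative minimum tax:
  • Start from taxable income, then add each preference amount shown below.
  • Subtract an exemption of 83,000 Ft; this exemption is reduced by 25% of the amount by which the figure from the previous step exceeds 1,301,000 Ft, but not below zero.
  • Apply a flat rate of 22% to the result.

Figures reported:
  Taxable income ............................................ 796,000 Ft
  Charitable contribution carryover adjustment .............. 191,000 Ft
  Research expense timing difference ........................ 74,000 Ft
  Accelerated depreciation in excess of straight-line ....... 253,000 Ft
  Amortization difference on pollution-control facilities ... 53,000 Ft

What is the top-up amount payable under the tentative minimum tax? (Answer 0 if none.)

Tentative minimum tax:
  Adjusted income: 796,000 Ft + 191,000 Ft + 74,000 Ft + 253,000 Ft + 53,000 Ft = 1,367,000 Ft
  Exemption: 83,000 Ft − 25% × (1,367,000 Ft − 1,301,000 Ft) = 83,000 Ft − 16,500 Ft = 66,500 Ft
  Base: 1,367,000 Ft − 66,500 Ft = 1,300,500 Ft
  1,300,500 Ft × 22% = 286,110 Ft

Regular tax:
  513,000 Ft × 6% = 30,780 Ft
  173,000 Ft × 10% = 17,300 Ft
  110,000 Ft × 23% = 25,300 Ft
  → 73,380 Ft

Excess of tentative minimum tax over regular tax: 286,110 Ft − 73,380 Ft = 212,730 Ft.

212,730 Ft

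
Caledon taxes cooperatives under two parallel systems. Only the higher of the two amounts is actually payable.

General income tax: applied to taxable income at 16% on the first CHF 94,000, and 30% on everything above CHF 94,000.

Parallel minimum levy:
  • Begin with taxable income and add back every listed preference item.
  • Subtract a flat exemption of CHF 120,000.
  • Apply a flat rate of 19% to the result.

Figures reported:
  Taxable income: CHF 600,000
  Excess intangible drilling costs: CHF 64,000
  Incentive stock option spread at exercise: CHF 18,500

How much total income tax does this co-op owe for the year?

General income tax:
  CHF 94,000 × 16% = CHF 15,040
  CHF 506,000 × 30% = CHF 151,800
  → CHF 166,840

Parallel minimum levy:
  Adjusted income: CHF 600,000 + CHF 64,000 + CHF 18,500 = CHF 682,500
  Less exemption CHF 120,000 → base CHF 562,500
  CHF 562,500 × 19% = CHF 106,875

CHF 166,840 > CHF 106,875, so the general income tax governs.

CHF 166,840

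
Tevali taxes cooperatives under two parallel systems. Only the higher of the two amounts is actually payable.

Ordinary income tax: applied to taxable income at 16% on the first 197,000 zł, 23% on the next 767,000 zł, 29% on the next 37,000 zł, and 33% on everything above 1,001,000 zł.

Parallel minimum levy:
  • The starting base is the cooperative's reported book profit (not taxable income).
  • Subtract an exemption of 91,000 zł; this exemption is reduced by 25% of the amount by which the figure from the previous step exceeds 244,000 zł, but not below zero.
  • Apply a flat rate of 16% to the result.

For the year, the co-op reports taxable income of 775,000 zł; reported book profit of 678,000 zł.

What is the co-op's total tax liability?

164,460 zł

Ordinary income tax:
  197,000 zł × 16% = 31,520 zł
  578,000 zł × 23% = 132,940 zł
  → 164,460 zł

Parallel minimum levy:
  Base (reported book profit): 678,000 zł
  Exemption: 25% × (678,000 zł − 244,000 zł) = 108,500 zł ≥ 91,000 zł, so the exemption is fully phased out
  Base: 678,000 zł − 0 zł = 678,000 zł
  678,000 zł × 16% = 108,480 zł

164,460 zł > 108,480 zł, so the ordinary income tax governs.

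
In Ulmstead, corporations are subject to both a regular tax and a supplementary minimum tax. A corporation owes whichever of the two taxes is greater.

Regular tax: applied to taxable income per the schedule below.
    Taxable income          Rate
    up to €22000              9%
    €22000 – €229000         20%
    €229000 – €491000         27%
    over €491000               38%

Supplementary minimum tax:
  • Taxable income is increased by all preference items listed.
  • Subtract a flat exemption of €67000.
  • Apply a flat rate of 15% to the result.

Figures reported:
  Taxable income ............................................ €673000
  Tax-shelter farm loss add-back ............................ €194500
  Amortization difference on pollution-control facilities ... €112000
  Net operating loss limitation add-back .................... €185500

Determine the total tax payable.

€183280

Regular tax:
  €22000 × 9% = €1980
  €207000 × 20% = €41400
  €262000 × 27% = €70740
  €182000 × 38% = €69160
  → €183280

Supplementary minimum tax:
  Adjusted income: €673000 + €194500 + €112000 + €185500 = €1165000
  Less exemption €67000 → base €1098000
  €1098000 × 15% = €164700

€183280 > €164700, so the regular tax governs.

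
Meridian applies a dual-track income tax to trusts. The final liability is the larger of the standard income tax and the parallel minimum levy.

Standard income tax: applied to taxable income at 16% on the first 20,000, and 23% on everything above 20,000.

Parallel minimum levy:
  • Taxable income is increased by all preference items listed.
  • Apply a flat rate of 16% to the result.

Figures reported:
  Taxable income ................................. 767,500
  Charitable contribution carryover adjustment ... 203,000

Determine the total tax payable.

175,125

Standard income tax:
  20,000 × 16% = 3,200
  747,500 × 23% = 171,925
  → 175,125

Parallel minimum levy:
  Adjusted income: 767,500 + 203,000 = 970,500
  970,500 × 16% = 155,280

175,125 > 155,280, so the standard income tax governs.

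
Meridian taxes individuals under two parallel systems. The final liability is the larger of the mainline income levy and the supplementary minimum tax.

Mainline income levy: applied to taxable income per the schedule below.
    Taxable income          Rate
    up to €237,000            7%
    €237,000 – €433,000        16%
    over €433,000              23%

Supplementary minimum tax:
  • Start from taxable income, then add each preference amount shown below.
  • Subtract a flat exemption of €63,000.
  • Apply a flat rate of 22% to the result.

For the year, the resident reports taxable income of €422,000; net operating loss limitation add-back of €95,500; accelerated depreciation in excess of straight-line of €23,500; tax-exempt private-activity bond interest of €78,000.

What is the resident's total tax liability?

Mainline income levy:
  €237,000 × 7% = €16,590
  €185,000 × 16% = €29,600
  → €46,190

Supplementary minimum tax:
  Adjusted income: €422,000 + €95,500 + €23,500 + €78,000 = €619,000
  Less exemption €63,000 → base €556,000
  €556,000 × 22% = €122,320

€122,320 > €46,190, so the supplementary minimum tax is the binding amount.

€122,320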